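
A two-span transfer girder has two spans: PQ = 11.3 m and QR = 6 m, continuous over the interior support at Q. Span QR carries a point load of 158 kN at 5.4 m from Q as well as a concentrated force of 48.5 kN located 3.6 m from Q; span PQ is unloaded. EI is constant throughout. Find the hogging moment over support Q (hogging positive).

M_Q = 33.23 kN·m

Insert a hinge at Q; M_Q is the redundant, and each span becomes simply supported.
Discontinuity in slope at Q on the released structure — sum the simple-span end rotations:
  span QR: point load 158 at a = 5.4: Pab(L + b)/(6LEI) = 93.85/EI
  span QR: point load 48.5 at a = 3.6: Pab(L + b)/(6LEI) = 97.78/EI
  relative rotation θ_0 = (0 + 191.6)/EI = 191.6/EI
A unit hogging moment at Q produces rotation L₁/(3EI) + L₂/(3EI) = 5.767/EI.
Compatibility: M_Q·(L₁+L₂)/(3EI) = θ_0, giving M_Q = 33.23 kN·m (hogging).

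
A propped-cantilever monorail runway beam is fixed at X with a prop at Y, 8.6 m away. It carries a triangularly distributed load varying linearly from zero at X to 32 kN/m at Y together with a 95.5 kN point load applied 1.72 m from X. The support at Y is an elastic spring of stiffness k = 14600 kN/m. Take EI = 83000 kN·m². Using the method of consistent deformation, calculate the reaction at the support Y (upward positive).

R_Y = 78.91 kN

Release the roller at Y. Primary structure: cantilever fixed at X.
Primary-structure tip deflection at Y by superposition:
  triangular load, peak 32 at the free end: 11w₀L⁴/(120EI) = 16046/EI
  point load 95.5 at a = 1.72: Pa²(3L − a)/(6EI) = 1134/EI
  δ_0 = 17179/EI
Tip deflection under a unit load at Y: L³/(3EI) = 212/EI.
With EI = 83000 kN·m²: δ_0 = 0.20698 m and δ_{YY} = 0.002554 m/kN.
Compatibility — the spring shortens by R_Y/k under the reaction it provides: δ_0 − R_Y·δ_{YY} = R_Y/k. With 1/k = 0.000068 m/kN, R_Y = δ_0 / (δ_{YY} + 1/k) = 0.20698 / (0.002554 + 0.000068) = 78.91 kN.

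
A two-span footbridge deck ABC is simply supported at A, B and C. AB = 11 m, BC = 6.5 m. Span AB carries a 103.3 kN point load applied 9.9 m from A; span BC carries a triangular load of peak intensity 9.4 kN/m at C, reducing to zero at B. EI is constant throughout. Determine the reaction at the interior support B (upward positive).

Release continuity at B by inserting a hinge; the redundant is the internal moment M_B. The primary structure is two simply-supported spans AB and BC.
Rotations at B on the released spans (each span's end-slope, ×1/EI):
  span AB: point load 103.3 at a = 9.9: Pab(L + a)/(6LEI) = 356.2/EI
  span BC: triangular load, peak 9.4: 7w₀L³/(360EI) = 50.2/EI
  relative rotation θ_0 = (356.2 + 50.2)/EI = 406.4/EI
A unit hogging moment at B produces rotation L₁/(3EI) + L₂/(3EI) = 5.833/EI.
Slope continuity at B: θ_0 = M_B·5.833/EI, so M_B = 406.4/5.833 = 69.67 kN·m (hogging).
Span AB, ΣM about A with M_B applied at B: R_B^{AB}·11 = 1023 + 69.67, so R_B^{AB} = 99.3 kN and R_A = 103.3 − 99.3 = 3.996 kN.
Span BC, ΣM about C: R_B^{BC}·6.5 = 66.19 + 69.67, so R_B^{BC} = 20.9 kN and R_C = 30.55 − 20.9 = 9.648 kN.
R_B = 99.3 + 20.9 = 120.2 kN.

R_B = 120.2 kN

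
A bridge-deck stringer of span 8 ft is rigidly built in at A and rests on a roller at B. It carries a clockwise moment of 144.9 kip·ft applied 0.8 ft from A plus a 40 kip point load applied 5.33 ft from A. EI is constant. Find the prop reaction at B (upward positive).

Choose R_B as the redundant. The primary structure is the cantilever fixed at A.
Primary-structure tip deflection at B by superposition:
  clockwise couple 144.9 at a = 0.8: M₀a(2L − a)/(2EI) = 881/EI
  point load 40 at a = 5.33: Pa²(3L − a)/(6EI) = 3536/EI
  δ_0 = 4417/EI
Flexibility coefficient — unit upward force at B: δ_{BB} = L³/(3EI) = 170.7/EI.
The prop prevents deflection at B: R_B = δ_0/δ_{BB} = 4417/170.7 = 25.88 kip.

R_B = 25.88 kip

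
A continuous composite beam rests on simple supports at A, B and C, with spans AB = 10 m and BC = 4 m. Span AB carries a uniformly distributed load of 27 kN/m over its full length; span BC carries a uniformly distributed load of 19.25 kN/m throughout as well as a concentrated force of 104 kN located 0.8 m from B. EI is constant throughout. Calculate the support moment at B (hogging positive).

Release continuity at B by inserting a hinge; the redundant is the internal moment M_B. The primary structure is two simply-supported spans AB and BC.
End slopes at the hinge B, treating each span as simply supported:
  span AB: UDL 27: wL³/(24EI) = 1125/EI
  span BC: UDL 19.25: wL³/(24EI) = 51.33/EI
  span BC: point load 104 at a = 0.8: Pab(L + b)/(6LEI) = 79.87/EI
  relative rotation θ_0 = (1125 + 131.2)/EI = 1256/EI
A unit hogging moment at B produces rotation L₁/(3EI) + L₂/(3EI) = 4.667/EI.
Compatibility: M_B·(L₁+L₂)/(3EI) = θ_0, giving M_B = 269.2 kN·m (hogging).

M_B = 269.2 kN·m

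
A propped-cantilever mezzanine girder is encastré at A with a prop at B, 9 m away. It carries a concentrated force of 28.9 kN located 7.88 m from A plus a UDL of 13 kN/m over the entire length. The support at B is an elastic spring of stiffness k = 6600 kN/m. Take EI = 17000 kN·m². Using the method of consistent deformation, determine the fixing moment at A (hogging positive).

M_A = 153.9 kN·m

Choose R_B as the redundant. The primary structure is the cantilever fixed at A.
Downward deflection at the released point B due to the loads:
  point load 28.9 at a = 7.88: Pa²(3L − a)/(6EI) = 5719/EI
  UDL 13: wL⁴/(8EI) = 10662/EI
  δ_0 = 16380/EI
Flexibility coefficient — unit upward force at B: δ_{BB} = L³/(3EI) = 243/EI.
With EI = 17000 kN·m²: δ_0 = 0.96354 m and δ_{BB} = 0.014294 m/kN.
Compatibility — the spring shortens by R_B/k under the reaction it provides: δ_0 − R_B·δ_{BB} = R_B/k. With 1/k = 0.000152 m/kN, R_B = δ_0 / (δ_{BB} + 1/k) = 0.96354 / (0.014294 + 0.000152) = 66.7 kN.
Moment equilibrium about A: M_A = Σ(load moments about A) − R_B·L = 754.2 − 66.7×9 = 153.9 kN·m.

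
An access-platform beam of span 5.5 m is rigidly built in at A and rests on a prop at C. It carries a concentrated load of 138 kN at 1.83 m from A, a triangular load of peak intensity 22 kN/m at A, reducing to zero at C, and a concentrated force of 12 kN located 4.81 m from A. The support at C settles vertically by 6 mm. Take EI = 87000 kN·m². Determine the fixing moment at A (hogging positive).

M_A = 240.7 kN·m

Remove the prop at C; the released (primary) structure is a cantilever built in at A.
Downward deflection at the released point C due to the loads:
  point load 138 at a = 1.83: Pa²(3L − a)/(6EI) = 1130/EI
  triangular load, peak 22 at the fixed end: w₀L⁴/(30EI) = 671/EI
  point load 12 at a = 4.81: Pa²(3L − a)/(6EI) = 540.9/EI
  δ_0 = 2342/EI
Tip deflection under a unit load at C: L³/(3EI) = 55.46/EI.
With EI = 87000 kN·m²: δ_0 = 0.026919 m and δ_{CC} = 0.000637 m/kN.
Compatibility — the beam at C must follow the support down by 0.006 m: δ_0 − R_C·δ_{CC} = 0.006, so R_C = (0.026919 − 0.006)/0.000637 = 32.82 kN.
Moment equilibrium about A: M_A = Σ(load moments about A) − R_C·L = 421.2 − 32.82×5.5 = 240.7 kN·m.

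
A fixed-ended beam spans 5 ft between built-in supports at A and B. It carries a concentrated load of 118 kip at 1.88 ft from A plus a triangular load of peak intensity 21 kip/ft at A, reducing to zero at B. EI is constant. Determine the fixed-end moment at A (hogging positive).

Take the two fixed-end moments M_A, M_B as redundants; the released structure is the simple span AB.
Simple-span end rotations at A and B under the given loads:
  at A: point load 118 at a = 1.88: Pab(L + b)/(6LEI) = 187.3/EI
  at B: point load 118 at a = 1.88: Pab(L + a)/(6LEI) = 158.7/EI
  at A: triangular load, peak 21: w₀L³/(45EI) = 58.33/EI
  at B: triangular load, peak 21: 7w₀L³/(360EI) = 51.04/EI
  θ_A0 = 245.7/EI,  θ_B0 = 209.8/EI
Flexibility coefficients: a unit moment at one end gives L/(3EI) there and L/(6EI) at the far end, so f₁₁ = f₂₂ = 1.667/EI and f₁₂ = f₂₁ = 0.8333/EI.
Compatibility — zero rotation at each built-in end:
  1.667 M_A + 0.8333 M_B = 245.7
  0.8333 M_A + 1.667 M_B = 209.8
Solving the pair gives M_A = 112.6 kip·ft and M_B = 69.55 kip·ft (hogging).

M_A = 112.6 kip·ft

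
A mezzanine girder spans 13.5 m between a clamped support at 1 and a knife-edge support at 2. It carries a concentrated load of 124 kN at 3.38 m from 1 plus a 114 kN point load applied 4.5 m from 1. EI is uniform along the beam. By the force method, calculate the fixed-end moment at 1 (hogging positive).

M_1 = 559.9 kN·m

Remove the prop at 2; the released (primary) structure is a cantilever built in at 1.
Deflection at 2 on the released cantilever, summing each load's contribution:
  point load 124 at a = 3.38: Pa²(3L − a)/(6EI) = 8764/EI
  point load 114 at a = 4.5: Pa²(3L − a)/(6EI) = 13851/EI
  δ_0 = 22615/EI
Tip deflection under a unit load at 2: L³/(3EI) = 820.1/EI.
The prop prevents deflection at 2: R_2 = δ_0/δ_{22} = 22615/820.1 = 27.58 kN.
Moment equilibrium about 1: M_1 = Σ(load moments about 1) − R_2·L = 932.1 − 27.58×13.5 = 559.9 kN·m.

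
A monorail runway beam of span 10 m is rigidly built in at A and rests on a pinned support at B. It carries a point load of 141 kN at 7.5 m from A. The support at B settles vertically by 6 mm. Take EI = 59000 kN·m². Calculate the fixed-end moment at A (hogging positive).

Remove the prop at B; the released (primary) structure is a cantilever built in at A.
Deflection at B on the released cantilever, summing each load's contribution:
  point load 141 at a = 7.5: Pa²(3L − a)/(6EI) = 29742/EI
Flexibility coefficient — unit upward force at B: δ_{BB} = L³/(3EI) = 333.3/EI.
With EI = 59000 kN·m²: δ_0 = 0.5041 m and δ_{BB} = 0.00565 m/kN.
Compatibility — the beam at B must follow the support down by 0.006 m: δ_0 − R_B·δ_{BB} = 0.006, so R_B = (0.5041 − 0.006)/0.00565 = 88.16 kN.
Moment equilibrium about A: M_A = Σ(load moments about A) − R_B·L = 1058 − 88.16×10 = 175.9 kN·m.

M_A = 175.9 kN·m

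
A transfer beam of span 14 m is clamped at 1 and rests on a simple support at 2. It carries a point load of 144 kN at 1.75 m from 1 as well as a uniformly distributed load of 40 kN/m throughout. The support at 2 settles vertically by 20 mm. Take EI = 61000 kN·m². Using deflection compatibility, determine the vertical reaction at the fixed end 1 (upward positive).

R_1 = 492.1 kN

Release the roller at 2. Primary structure: cantilever fixed at 1.
Free-end deflection of the primary structure under the applied loading (downward +):
  point load 144 at a = 1.75: Pa²(3L − a)/(6EI) = 2958/EI
  UDL 40: wL⁴/(8EI) = 192080/EI
  δ_0 = 195038/EI
Tip deflection under a unit load at 2: L³/(3EI) = 914.7/EI.
With EI = 61000 kN·m²: δ_0 = 3.1974 m and δ_{22} = 0.014995 m/kN.
Compatibility — the beam at 2 must follow the support down by 0.02 m: δ_0 − R_2·δ_{22} = 0.02, so R_2 = (3.1974 − 0.02)/0.014995 = 211.9 kN.
Vertical equilibrium: R_1 = ΣP − R_2 = 704 − 211.9 = 492.1 kN.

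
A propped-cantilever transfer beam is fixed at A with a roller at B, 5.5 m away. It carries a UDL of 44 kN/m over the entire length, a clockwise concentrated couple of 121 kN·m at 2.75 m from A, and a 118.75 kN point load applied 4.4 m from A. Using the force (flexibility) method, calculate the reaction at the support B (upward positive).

R_B = 199.1 kN

Choose R_B as the redundant. The primary structure is the cantilever fixed at A.
Free-end deflection of the primary structure under the applied loading (downward +):
  UDL 44: wL⁴/(8EI) = 5033/EI
  clockwise couple 121 at a = 2.75: M₀a(2L − a)/(2EI) = 1373/EI
  point load 118.75 at a = 4.4: Pa²(3L − a)/(6EI) = 4636/EI
  δ_0 = 11042/EI
Flexibility coefficient — unit upward force at B: δ_{BB} = L³/(3EI) = 55.46/EI.
The prop prevents deflection at B: R_B = δ_0/δ_{BB} = 11042/55.46 = 199.1 kN.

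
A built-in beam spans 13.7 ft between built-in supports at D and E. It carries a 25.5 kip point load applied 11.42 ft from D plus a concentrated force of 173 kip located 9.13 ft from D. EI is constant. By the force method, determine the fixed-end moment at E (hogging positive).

M_E = 391.5 kip·ft

Take the two fixed-end moments M_D, M_E as redundants; the released structure is the simple span DE.
End rotations of the released simple span under the applied load (×1/EI):
  at D: point load 25.5 at a = 11.42: Pab(L + b)/(6LEI) = 129.1/EI
  at E: point load 25.5 at a = 11.42: Pab(L + a)/(6LEI) = 202.9/EI
  at D: point load 173 at a = 9.13: Pab(L + b)/(6LEI) = 1604/EI
  at E: point load 173 at a = 9.13: Pab(L + a)/(6LEI) = 2005/EI
  θ_D0 = 1733/EI,  θ_E0 = 2208/EI
Flexibility coefficients: a unit moment at one end gives L/(3EI) there and L/(6EI) at the far end, so f₁₁ = f₂₂ = 4.567/EI and f₁₂ = f₂₁ = 2.283/EI.
Compatibility — zero rotation at each built-in end:
  4.567 M_D + 2.283 M_E = 1733
  2.283 M_D + 4.567 M_E = 2208
Solving the pair gives M_D = 183.8 kip·ft and M_E = 391.5 kip·ft (hogging).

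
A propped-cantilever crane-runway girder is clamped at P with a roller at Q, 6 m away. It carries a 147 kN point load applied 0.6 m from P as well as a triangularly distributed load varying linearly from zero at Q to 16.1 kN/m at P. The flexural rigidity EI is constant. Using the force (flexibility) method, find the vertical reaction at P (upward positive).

Choose R_Q as the redundant. The primary structure is the cantilever fixed at P.
Downward deflection at the released point Q due to the loads:
  point load 147 at a = 0.6: Pa²(3L − a)/(6EI) = 153.5/EI
  triangular load, peak 16.1 at the fixed end: w₀L⁴/(30EI) = 695.5/EI
  δ_0 = 849/EI
Tip deflection under a unit load at Q: L³/(3EI) = 72/EI.
The prop prevents deflection at Q: R_Q = δ_0/δ_{QQ} = 849/72 = 11.79 kN.
Vertical equilibrium: R_P = ΣP − R_Q = 195.3 − 11.79 = 183.5 kN.

R_P = 183.5 kN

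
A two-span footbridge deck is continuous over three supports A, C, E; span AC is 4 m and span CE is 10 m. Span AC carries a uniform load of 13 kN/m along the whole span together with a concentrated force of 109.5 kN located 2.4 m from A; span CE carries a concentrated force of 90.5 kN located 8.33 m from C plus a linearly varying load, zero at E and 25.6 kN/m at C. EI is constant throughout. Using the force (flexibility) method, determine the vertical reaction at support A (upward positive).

Release continuity at C by inserting a hinge; the redundant is the internal moment M_C. The primary structure is two simply-supported spans AC and CE.
End slopes at the hinge C, treating each span as simply supported:
  span AC: UDL 13: wL³/(24EI) = 34.67/EI
  span AC: point load 109.5 at a = 2.4: Pab(L + a)/(6LEI) = 112.1/EI
  span CE: point load 90.5 at a = 8.33: Pab(L + b)/(6LEI) = 244.9/EI
  span CE: triangular load, peak 25.6: w₀L³/(45EI) = 568.9/EI
  relative rotation θ_0 = (146.8 + 813.8)/EI = 960.6/EI
A unit hogging moment at C produces rotation L₁/(3EI) + L₂/(3EI) = 4.667/EI.
Compatibility: M_C·(L₁+L₂)/(3EI) = θ_0, giving M_C = 205.8 kN·m (hogging).
Span AC, ΣM about A with M_C applied at C: R_C^{AC}·4 = 366.8 + 205.8, so R_C^{AC} = 143.2 kN and R_A = 161.5 − 143.2 = 18.34 kN.

R_A = 18.34 kN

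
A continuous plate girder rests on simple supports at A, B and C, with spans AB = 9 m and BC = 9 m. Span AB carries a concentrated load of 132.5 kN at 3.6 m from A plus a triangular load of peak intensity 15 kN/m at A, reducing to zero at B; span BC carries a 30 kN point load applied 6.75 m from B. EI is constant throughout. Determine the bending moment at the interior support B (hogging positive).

M_B = 151.4 kN·m

Insert a hinge at B; M_B is the redundant, and each span becomes simply supported.
Rotations at B on the released spans (each span's end-slope, ×1/EI):
  span AB: point load 132.5 at a = 3.6: Pab(L + a)/(6LEI) = 601/EI
  span AB: triangular load, peak 15: 7w₀L³/(360EI) = 212.6/EI
  span BC: point load 30 at a = 6.75: Pab(L + b)/(6LEI) = 94.92/EI
  relative rotation θ_0 = (813.6 + 94.92)/EI = 908.6/EI
A unit hogging moment at B produces rotation L₁/(3EI) + L₂/(3EI) = 6/EI.
Compatibility: M_B·(L₁+L₂)/(3EI) = θ_0, giving M_B = 151.4 kN·m (hogging).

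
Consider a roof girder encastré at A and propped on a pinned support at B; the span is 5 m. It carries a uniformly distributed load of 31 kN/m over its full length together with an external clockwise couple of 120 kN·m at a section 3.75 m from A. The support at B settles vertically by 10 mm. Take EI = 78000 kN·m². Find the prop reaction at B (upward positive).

Remove the prop at B; the released (primary) structure is a cantilever built in at A.
Deflection at B on the released cantilever, summing each load's contribution:
  UDL 31: wL⁴/(8EI) = 2422/EI
  clockwise couple 120 at a = 3.75: M₀a(2L − a)/(2EI) = 1406/EI
  δ_0 = 3828/EI
Tip deflection under a unit load at B: L³/(3EI) = 41.67/EI.
With EI = 78000 kN·m²: δ_0 = 0.049079 m and δ_{BB} = 0.000534 m/kN.
Compatibility — the beam at B must follow the support down by 0.01 m: δ_0 − R_B·δ_{BB} = 0.01, so R_B = (0.049079 − 0.01)/0.000534 = 73.16 kN.

R_B = 73.16 kN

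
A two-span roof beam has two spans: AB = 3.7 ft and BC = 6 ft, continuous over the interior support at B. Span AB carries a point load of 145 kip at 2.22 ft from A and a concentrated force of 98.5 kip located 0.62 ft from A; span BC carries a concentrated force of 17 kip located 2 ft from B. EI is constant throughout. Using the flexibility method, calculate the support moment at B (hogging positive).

M_B = 62.3 kip·ft

Release continuity at B by inserting a hinge; the redundant is the internal moment M_B. The primary structure is two simply-supported spans AB and BC.
End slopes at the hinge B, treating each span as simply supported:
  span AB: point load 145 at a = 2.22: Pab(L + a)/(6LEI) = 127/EI
  span AB: point load 98.5 at a = 0.62: Pab(L + a)/(6LEI) = 36.6/EI
  span BC: point load 17 at a = 2: Pab(L + b)/(6LEI) = 37.78/EI
  relative rotation θ_0 = (163.6 + 37.78)/EI = 201.4/EI
A unit hogging moment at B produces rotation L₁/(3EI) + L₂/(3EI) = 3.233/EI.
Slope continuity at B: θ_0 = M_B·3.233/EI, so M_B = 201.4/3.233 = 62.3 kip·ft (hogging).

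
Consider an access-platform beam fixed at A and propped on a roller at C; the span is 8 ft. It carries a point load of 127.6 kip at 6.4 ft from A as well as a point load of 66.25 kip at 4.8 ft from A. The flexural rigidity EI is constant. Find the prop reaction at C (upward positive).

Take the reaction at C as the redundant and release it; the primary structure is a cantilever fixed at A.
Free-end deflection of the primary structure under the applied loading (downward +):
  point load 127.6 at a = 6.4: Pa²(3L − a)/(6EI) = 15331/EI
  point load 66.25 at a = 4.8: Pa²(3L − a)/(6EI) = 4884/EI
  δ_0 = 20216/EI
Tip deflection under a unit load at C: L³/(3EI) = 170.7/EI.
Compatibility at C: δ_0 − R_C·δ_{CC} = 0, so R_C = 20216/170.7 = 118.5 kip.

R_C = 118.5 kip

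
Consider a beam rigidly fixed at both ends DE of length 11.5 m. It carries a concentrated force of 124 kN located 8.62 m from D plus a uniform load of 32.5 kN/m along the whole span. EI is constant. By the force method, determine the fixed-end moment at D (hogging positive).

M_D = 425.2 kN·m

Take the two fixed-end moments M_D, M_E as redundants; the released structure is the simple span DE.
On the primary (simply-supported) span, the end slopes from the loading are:
  at D: point load 124 at a = 8.62: Pab(L + b)/(6LEI) = 641.6/EI
  at E: point load 124 at a = 8.62: Pab(L + a)/(6LEI) = 897.6/EI
  at D: UDL 32.5: wL³/(24EI) = 2060/EI
  at E: UDL 32.5: wL³/(24EI) = 2060/EI
  θ_D0 = 2701/EI,  θ_E0 = 2957/EI
Flexibility coefficients: a unit moment at one end gives L/(3EI) there and L/(6EI) at the far end, so f₁₁ = f₂₂ = 3.833/EI and f₁₂ = f₂₁ = 1.917/EI.
Compatibility — zero rotation at each built-in end:
  3.833 M_D + 1.917 M_E = 2701
  1.917 M_D + 3.833 M_E = 2957
Solving the pair gives M_D = 425.2 kN·m and M_E = 558.8 kN·m (hogging).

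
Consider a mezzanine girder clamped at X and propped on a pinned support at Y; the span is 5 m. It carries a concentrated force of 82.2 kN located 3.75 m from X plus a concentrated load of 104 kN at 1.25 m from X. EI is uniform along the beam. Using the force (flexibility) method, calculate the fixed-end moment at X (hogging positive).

Take the reaction at Y as the redundant and release it; the primary structure is a cantilever fixed at X.
Deflection at Y on the released cantilever, summing each load's contribution:
  point load 82.2 at a = 3.75: Pa²(3L − a)/(6EI) = 2167/EI
  point load 104 at a = 1.25: Pa²(3L − a)/(6EI) = 372.4/EI
  δ_0 = 2540/EI
Tip deflection under a unit load at Y: L³/(3EI) = 41.67/EI.
The prop prevents deflection at Y: R_Y = δ_0/δ_{YY} = 2540/41.67 = 60.95 kN.
Moment equilibrium about X: M_X = Σ(load moments about X) − R_Y·L = 438.2 − 60.95×5 = 133.5 kN·m.

M_X = 133.5 kN·m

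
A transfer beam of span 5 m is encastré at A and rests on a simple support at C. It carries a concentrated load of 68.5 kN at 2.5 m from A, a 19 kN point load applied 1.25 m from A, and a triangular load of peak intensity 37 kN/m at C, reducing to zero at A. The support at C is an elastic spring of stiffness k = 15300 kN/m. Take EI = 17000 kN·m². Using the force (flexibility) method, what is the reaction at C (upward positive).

R_C = 71.99 kN

Choose R_C as the redundant. The primary structure is the cantilever fixed at A.
Deflection at C on the released cantilever, summing each load's contribution:
  point load 68.5 at a = 2.5: Pa²(3L − a)/(6EI) = 891.9/EI
  point load 19 at a = 1.25: Pa²(3L − a)/(6EI) = 68.03/EI
  triangular load, peak 37 at the free end: 11w₀L⁴/(120EI) = 2120/EI
  δ_0 = 3080/EI
Flexibility coefficient — unit upward force at C: δ_{CC} = L³/(3EI) = 41.67/EI.
With EI = 17000 kN·m²: δ_0 = 0.18116 m and δ_{CC} = 0.002451 m/kN.
Compatibility — the spring shortens by R_C/k under the reaction it provides: δ_0 − R_C·δ_{CC} = R_C/k. With 1/k = 0.000065 m/kN, R_C = δ_0 / (δ_{CC} + 1/k) = 0.18116 / (0.002451 + 0.000065) = 71.99 kN.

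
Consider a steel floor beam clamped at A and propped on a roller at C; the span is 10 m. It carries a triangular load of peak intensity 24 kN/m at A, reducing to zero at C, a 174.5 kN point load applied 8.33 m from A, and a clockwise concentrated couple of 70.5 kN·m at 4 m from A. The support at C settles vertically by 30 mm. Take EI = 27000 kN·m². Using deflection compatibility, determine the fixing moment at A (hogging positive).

Take the reaction at C as the redundant and release it; the primary structure is a cantilever fixed at A.
Deflection at C on the released cantilever, summing each load's contribution:
  triangular load, peak 24 at the fixed end: w₀L⁴/(30EI) = 8000/EI
  point load 174.5 at a = 8.33: Pa²(3L − a)/(6EI) = 43731/EI
  clockwise couple 70.5 at a = 4: M₀a(2L − a)/(2EI) = 2256/EI
  δ_0 = 53987/EI
Flexibility coefficient — unit upward force at C: δ_{CC} = L³/(3EI) = 333.3/EI.
With EI = 27000 kN·m²: δ_0 = 1.9995 m and δ_{CC} = 0.012346 m/kN.
Compatibility — the beam at C must follow the support down by 0.03 m: δ_0 − R_C·δ_{CC} = 0.03, so R_C = (1.9995 − 0.03)/0.012346 = 159.5 kN.
Moment equilibrium about A: M_A = Σ(load moments about A) − R_C·L = 1924 − 159.5×10 = 328.8 kN·m.

M_A = 328.8 kN·m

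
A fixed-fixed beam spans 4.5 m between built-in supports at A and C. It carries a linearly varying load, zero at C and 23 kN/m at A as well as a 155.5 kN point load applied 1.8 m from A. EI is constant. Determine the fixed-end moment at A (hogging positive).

Take the two fixed-end moments M_A, M_C as redundants; the released structure is the simple span AC.
End rotations of the released simple span under the applied load (×1/EI):
  at A: triangular load, peak 23: w₀L³/(45EI) = 46.58/EI
  at C: triangular load, peak 23: 7w₀L³/(360EI) = 40.75/EI
  at A: point load 155.5 at a = 1.8: Pab(L + b)/(6LEI) = 201.5/EI
  at C: point load 155.5 at a = 1.8: Pab(L + a)/(6LEI) = 176.3/EI
  θ_A0 = 248.1/EI,  θ_C0 = 217.1/EI
Flexibility coefficients: a unit moment at one end gives L/(3EI) there and L/(6EI) at the far end, so f₁₁ = f₂₂ = 1.5/EI and f₁₂ = f₂₁ = 0.75/EI.
Compatibility — zero rotation at each built-in end:
  1.5 M_A + 0.75 M_C = 248.1
  0.75 M_A + 1.5 M_C = 217.1
Solving the pair gives M_A = 124.1 kN·m and M_C = 82.7 kN·m (hogging).

M_A = 124.1 kN·m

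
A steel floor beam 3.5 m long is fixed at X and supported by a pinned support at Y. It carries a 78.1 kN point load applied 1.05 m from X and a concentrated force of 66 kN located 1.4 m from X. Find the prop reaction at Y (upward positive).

R_Y = 23.22 kN

Remove the prop at Y; the released (primary) structure is a cantilever built in at X.
Downward deflection at the released point Y due to the loads:
  point load 78.1 at a = 1.05: Pa²(3L − a)/(6EI) = 135.6/EI
  point load 66 at a = 1.4: Pa²(3L − a)/(6EI) = 196.2/EI
  δ_0 = 331.8/EI
Flexibility coefficient — unit upward force at Y: δ_{YY} = L³/(3EI) = 14.29/EI.
The prop prevents deflection at Y: R_Y = δ_0/δ_{YY} = 331.8/14.29 = 23.22 kN.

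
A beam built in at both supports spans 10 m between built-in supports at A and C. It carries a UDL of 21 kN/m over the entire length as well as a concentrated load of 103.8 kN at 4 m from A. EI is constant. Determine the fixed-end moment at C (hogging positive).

Release both end moments; the primary structure is a simply-supported span AC with redundants M_A and M_C.
On the primary (simply-supported) span, the end slopes from the loading are:
  at A: UDL 21: wL³/(24EI) = 875/EI
  at C: UDL 21: wL³/(24EI) = 875/EI
  at A: point load 103.8 at a = 4: Pab(L + b)/(6LEI) = 664.3/EI
  at C: point load 103.8 at a = 4: Pab(L + a)/(6LEI) = 581.3/EI
  θ_A0 = 1539/EI,  θ_C0 = 1456/EI
Flexibility coefficients: a unit moment at one end gives L/(3EI) there and L/(6EI) at the far end, so f₁₁ = f₂₂ = 3.333/EI and f₁₂ = f₂₁ = 1.667/EI.
Compatibility — zero rotation at each built-in end:
  3.333 M_A + 1.667 M_C = 1539
  1.667 M_A + 3.333 M_C = 1456
Solving the pair gives M_A = 324.5 kN·m and M_C = 274.6 kN·m (hogging).

M_C = 274.6 kN·m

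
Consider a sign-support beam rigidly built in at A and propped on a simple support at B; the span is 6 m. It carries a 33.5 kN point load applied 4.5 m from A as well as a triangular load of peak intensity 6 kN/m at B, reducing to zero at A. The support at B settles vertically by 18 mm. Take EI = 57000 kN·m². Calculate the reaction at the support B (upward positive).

R_B = 16.85 kN

Release the roller at B. Primary structure: cantilever fixed at A.
Deflection at B on the released cantilever, summing each load's contribution:
  point load 33.5 at a = 4.5: Pa²(3L − a)/(6EI) = 1526/EI
  triangular load, peak 6 at the free end: 11w₀L⁴/(120EI) = 712.8/EI
  δ_0 = 2239/EI
Flexibility coefficient — unit upward force at B: δ_{BB} = L³/(3EI) = 72/EI.
With EI = 57000 kN·m²: δ_0 = 0.039283 m and δ_{BB} = 0.001263 m/kN.
Compatibility — the beam at B must follow the support down by 0.018 m: δ_0 − R_B·δ_{BB} = 0.018, so R_B = (0.039283 − 0.018)/0.001263 = 16.85 kN.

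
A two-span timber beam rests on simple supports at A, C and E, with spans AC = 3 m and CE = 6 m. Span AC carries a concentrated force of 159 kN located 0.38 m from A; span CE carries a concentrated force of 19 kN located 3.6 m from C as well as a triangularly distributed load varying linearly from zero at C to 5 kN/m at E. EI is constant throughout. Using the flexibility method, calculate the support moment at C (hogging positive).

M_C = 29.68 kN·m

Release continuity at C by inserting a hinge; the redundant is the internal moment M_C. The primary structure is two simply-supported spans AC and CE.
Discontinuity in slope at C on the released structure — sum the simple-span end rotations:
  span AC: point load 159 at a = 0.38: Pab(L + a)/(6LEI) = 29.73/EI
  span CE: point load 19 at a = 3.6: Pab(L + b)/(6LEI) = 38.3/EI
  span CE: triangular load, peak 5: 7w₀L³/(360EI) = 21/EI
  relative rotation θ_0 = (29.73 + 59.3)/EI = 89.03/EI
A unit hogging moment at C produces rotation L₁/(3EI) + L₂/(3EI) = 3/EI.
Slope continuity at C: θ_0 = M_C·3/EI, so M_C = 89.03/3 = 29.68 kN·m (hogging).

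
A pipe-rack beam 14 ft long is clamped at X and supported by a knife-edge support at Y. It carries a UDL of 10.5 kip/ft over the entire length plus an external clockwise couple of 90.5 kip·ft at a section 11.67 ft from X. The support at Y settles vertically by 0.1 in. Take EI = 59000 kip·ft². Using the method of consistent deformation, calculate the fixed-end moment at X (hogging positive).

Remove the prop at Y; the released (primary) structure is a cantilever built in at X.
Primary-structure tip deflection at Y by superposition:
  UDL 10.5: wL⁴/(8EI) = 50421/EI
  clockwise couple 90.5 at a = 11.67: M₀a(2L − a)/(2EI) = 8623/EI
  δ_0 = 59044/EI
Flexibility coefficient — unit upward force at Y: δ_{YY} = L³/(3EI) = 914.7/EI.
With EI = 59000 kip·ft²: δ_0 = 1.0008 ft and δ_{YY} = 0.015503 ft/kip.
Compatibility — the beam at Y must follow the support down by 0.008333 ft: δ_0 − R_Y·δ_{YY} = 0.008333, so R_Y = (1.0008 − 0.008333)/0.015503 = 64.02 kip.
Moment equilibrium about X: M_X = Σ(load moments about X) − R_Y·L = 1120 − 64.02×14 = 223.3 kip·ft.

M_X = 223.3 kip·ft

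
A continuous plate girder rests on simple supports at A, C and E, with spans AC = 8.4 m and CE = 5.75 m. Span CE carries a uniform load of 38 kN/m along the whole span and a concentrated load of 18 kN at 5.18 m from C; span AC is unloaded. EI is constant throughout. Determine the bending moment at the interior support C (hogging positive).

Release continuity at C by inserting a hinge; the redundant is the internal moment M_C. The primary structure is two simply-supported spans AC and CE.
End slopes at the hinge C, treating each span as simply supported:
  span CE: UDL 38: wL³/(24EI) = 301/EI
  span CE: point load 18 at a = 5.18: Pab(L + b)/(6LEI) = 9.736/EI
  relative rotation θ_0 = (0 + 310.7)/EI = 310.7/EI
A unit hogging moment at C produces rotation L₁/(3EI) + L₂/(3EI) = 4.717/EI.
Compatibility: M_C·(L₁+L₂)/(3EI) = θ_0, giving M_C = 65.88 kN·m (hogging).

M_C = 65.88 kN·m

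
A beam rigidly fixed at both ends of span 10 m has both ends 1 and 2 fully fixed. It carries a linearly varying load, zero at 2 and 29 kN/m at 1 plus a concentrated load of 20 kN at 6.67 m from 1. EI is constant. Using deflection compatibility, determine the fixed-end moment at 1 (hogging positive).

Take the two fixed-end moments M_1, M_2 as redundants; the released structure is the simple span 12.
On the primary (simply-supported) span, the end slopes from the loading are:
  at 1: triangular load, peak 29: w₀L³/(45EI) = 644.4/EI
  at 2: triangular load, peak 29: 7w₀L³/(360EI) = 563.9/EI
  at 1: point load 20 at a = 6.67: Pab(L + b)/(6LEI) = 98.69/EI
  at 2: point load 20 at a = 6.67: Pab(L + a)/(6LEI) = 123.4/EI
  θ_10 = 743.1/EI,  θ_20 = 687.3/EI
Flexibility coefficients: a unit moment at one end gives L/(3EI) there and L/(6EI) at the far end, so f₁₁ = f₂₂ = 3.333/EI and f₁₂ = f₂₁ = 1.667/EI.
Compatibility — zero rotation at each built-in end:
  3.333 M_1 + 1.667 M_2 = 743.1
  1.667 M_1 + 3.333 M_2 = 687.3
Solving the pair gives M_1 = 159.8 kN·m and M_2 = 126.3 kN·m (hogging).

M_1 = 159.8 kN·m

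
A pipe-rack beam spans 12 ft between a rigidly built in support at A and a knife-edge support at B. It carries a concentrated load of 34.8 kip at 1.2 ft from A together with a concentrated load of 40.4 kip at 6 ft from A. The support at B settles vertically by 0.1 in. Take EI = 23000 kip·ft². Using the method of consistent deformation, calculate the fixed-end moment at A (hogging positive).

Release the roller at B. Primary structure: cantilever fixed at A.
Free-end deflection of the primary structure under the applied loading (downward +):
  point load 34.8 at a = 1.2: Pa²(3L − a)/(6EI) = 290.6/EI
  point load 40.4 at a = 6: Pa²(3L − a)/(6EI) = 7272/EI
  δ_0 = 7563/EI
Flexibility coefficient — unit upward force at B: δ_{BB} = L³/(3EI) = 576/EI.
With EI = 23000 kip·ft²: δ_0 = 0.32881 ft and δ_{BB} = 0.025043 ft/kip.
Compatibility — the beam at B must follow the support down by 0.008333 ft: δ_0 − R_B·δ_{BB} = 0.008333, so R_B = (0.32881 − 0.008333)/0.025043 = 12.8 kip.
Moment equilibrium about A: M_A = Σ(load moments about A) − R_B·L = 284.2 − 12.8×12 = 130.6 kip·ft.

M_A = 130.6 kip·ft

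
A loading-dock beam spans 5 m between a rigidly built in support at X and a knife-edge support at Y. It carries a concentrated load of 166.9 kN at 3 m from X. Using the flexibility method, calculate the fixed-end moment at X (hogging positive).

M_X = 140.2 kN·m

Choose R_Y as the redundant. The primary structure is the cantilever fixed at X.
Downward deflection at the released point Y due to the loads:
  point load 166.9 at a = 3: Pa²(3L − a)/(6EI) = 3004/EI
Flexibility coefficient — unit upward force at Y: δ_{YY} = L³/(3EI) = 41.67/EI.
The prop prevents deflection at Y: R_Y = δ_0/δ_{YY} = 3004/41.67 = 72.1 kN.
Moment equilibrium about X: M_X = Σ(load moments about X) − R_Y·L = 500.7 − 72.1×5 = 140.2 kN·m.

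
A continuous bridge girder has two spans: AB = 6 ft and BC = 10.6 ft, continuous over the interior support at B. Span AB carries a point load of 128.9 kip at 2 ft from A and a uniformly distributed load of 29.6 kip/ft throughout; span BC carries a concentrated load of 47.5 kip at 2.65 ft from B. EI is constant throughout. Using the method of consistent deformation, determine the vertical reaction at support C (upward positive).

Insert a hinge at B; M_B is the redundant, and each span becomes simply supported.
End slopes at the hinge B, treating each span as simply supported:
  span AB: point load 128.9 at a = 2: Pab(L + a)/(6LEI) = 229.2/EI
  span AB: UDL 29.6: wL³/(24EI) = 266.4/EI
  span BC: point load 47.5 at a = 2.65: Pab(L + b)/(6LEI) = 291.9/EI
  relative rotation θ_0 = (495.6 + 291.9)/EI = 787.4/EI
A unit hogging moment at B produces rotation L₁/(3EI) + L₂/(3EI) = 5.533/EI.
Slope continuity at B: θ_0 = M_B·5.533/EI, so M_B = 787.4/5.533 = 142.3 kip·ft (hogging).
Span BC, ΣM about C: R_B^{BC}·10.6 = 377.6 + 142.3, so R_B^{BC} = 49.05 kip and R_C = 47.5 − 49.05 = -1.55 kip.

R_C = -1.55 kip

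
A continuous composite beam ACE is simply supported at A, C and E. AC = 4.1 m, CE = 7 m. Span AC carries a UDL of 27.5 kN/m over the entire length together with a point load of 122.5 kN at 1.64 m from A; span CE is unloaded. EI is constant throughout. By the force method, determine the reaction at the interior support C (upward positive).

R_C = 125.7 kN

Insert a hinge at C; M_C is the redundant, and each span becomes simply supported.
End slopes at the hinge C, treating each span as simply supported:
  span AC: UDL 27.5: wL³/(24EI) = 78.97/EI
  span AC: point load 122.5 at a = 1.64: Pab(L + a)/(6LEI) = 115.3/EI
  relative rotation θ_0 = (194.3 + 0)/EI = 194.3/EI
A unit hogging moment at C produces rotation L₁/(3EI) + L₂/(3EI) = 3.7/EI.
Slope continuity at C: θ_0 = M_C·3.7/EI, so M_C = 194.3/3.7 = 52.51 kN·m (hogging).
Span AC, ΣM about A with M_C applied at C: R_C^{AC}·4.1 = 432 + 52.51, so R_C^{AC} = 118.2 kN and R_A = 235.2 − 118.2 = 117.1 kN.
Span CE, ΣM about E: R_C^{CE}·7 = 0 + 52.51, so R_C^{CE} = 7.501 kN and R_E = 0 − 7.501 = -7.501 kN.
R_C = 118.2 + 7.501 = 125.7 kN.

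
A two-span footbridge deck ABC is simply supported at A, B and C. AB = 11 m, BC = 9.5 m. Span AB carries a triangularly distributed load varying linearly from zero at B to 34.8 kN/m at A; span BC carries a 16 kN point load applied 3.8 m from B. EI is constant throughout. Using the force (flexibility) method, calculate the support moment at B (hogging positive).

M_B = 145.3 kN·m

Release continuity at B by inserting a hinge; the redundant is the internal moment M_B. The primary structure is two simply-supported spans AB and BC.
End slopes at the hinge B, treating each span as simply supported:
  span AB: triangular load, peak 34.8: 7w₀L³/(360EI) = 900.6/EI
  span BC: point load 16 at a = 3.8: Pab(L + b)/(6LEI) = 92.42/EI
  relative rotation θ_0 = (900.6 + 92.42)/EI = 993.1/EI
A unit hogging moment at B produces rotation L₁/(3EI) + L₂/(3EI) = 6.833/EI.
Compatibility: M_B·(L₁+L₂)/(3EI) = θ_0, giving M_B = 145.3 kN·m (hogging).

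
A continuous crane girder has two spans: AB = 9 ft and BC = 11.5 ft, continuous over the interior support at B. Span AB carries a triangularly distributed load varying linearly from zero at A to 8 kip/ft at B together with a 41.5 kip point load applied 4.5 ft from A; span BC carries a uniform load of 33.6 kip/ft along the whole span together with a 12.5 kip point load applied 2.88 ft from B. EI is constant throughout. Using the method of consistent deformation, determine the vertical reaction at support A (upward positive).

Take M_B as the redundant. Released structure: two simple spans AB and BC with a hinge at B.
End slopes at the hinge B, treating each span as simply supported:
  span AB: triangular load, peak 8: w₀L³/(45EI) = 129.6/EI
  span AB: point load 41.5 at a = 4.5: Pab(L + a)/(6LEI) = 210.1/EI
  span BC: UDL 33.6: wL³/(24EI) = 2129/EI
  span BC: point load 12.5 at a = 2.88: Pab(L + b)/(6LEI) = 90.49/EI
  relative rotation θ_0 = (339.7 + 2220)/EI = 2559/EI
A unit hogging moment at B produces rotation L₁/(3EI) + L₂/(3EI) = 6.833/EI.
Compatibility: M_B·(L₁+L₂)/(3EI) = θ_0, giving M_B = 374.5 kip·ft (hogging).
Span AB, ΣM about A with M_B applied at B: R_B^{AB}·9 = 402.8 + 374.5, so R_B^{AB} = 86.37 kip and R_A = 77.5 − 86.37 = -8.866 kip.

R_A = -8.866 kip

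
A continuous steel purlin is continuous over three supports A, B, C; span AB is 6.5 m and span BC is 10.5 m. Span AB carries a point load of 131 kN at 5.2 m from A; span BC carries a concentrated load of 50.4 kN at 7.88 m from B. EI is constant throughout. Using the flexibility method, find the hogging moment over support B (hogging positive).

Insert a hinge at B; M_B is the redundant, and each span becomes simply supported.
Rotations at B on the released spans (each span's end-slope, ×1/EI):
  span AB: point load 131 at a = 5.2: Pab(L + a)/(6LEI) = 265.7/EI
  span BC: point load 50.4 at a = 7.88: Pab(L + b)/(6LEI) = 216.7/EI
  relative rotation θ_0 = (265.7 + 216.7)/EI = 482.4/EI
A unit hogging moment at B produces rotation L₁/(3EI) + L₂/(3EI) = 5.667/EI.
Compatibility: M_B·(L₁+L₂)/(3EI) = θ_0, giving M_B = 85.12 kN·m (hogging).

M_B = 85.12 kN·m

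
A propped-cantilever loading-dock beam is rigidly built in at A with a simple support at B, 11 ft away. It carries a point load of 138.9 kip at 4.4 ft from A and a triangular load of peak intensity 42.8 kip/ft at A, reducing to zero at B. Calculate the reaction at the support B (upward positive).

Release the roller at B. Primary structure: cantilever fixed at A.
Free-end deflection of the primary structure under the applied loading (downward +):
  point load 138.9 at a = 4.4: Pa²(3L − a)/(6EI) = 12818/EI
  triangular load, peak 42.8 at the fixed end: w₀L⁴/(30EI) = 20888/EI
  δ_0 = 33706/EI
Flexibility coefficient — unit upward force at B: δ_{BB} = L³/(3EI) = 443.7/EI.
Compatibility at B: δ_0 − R_B·δ_{BB} = 0, so R_B = 33706/443.7 = 75.97 kip.

R_B = 75.97 kip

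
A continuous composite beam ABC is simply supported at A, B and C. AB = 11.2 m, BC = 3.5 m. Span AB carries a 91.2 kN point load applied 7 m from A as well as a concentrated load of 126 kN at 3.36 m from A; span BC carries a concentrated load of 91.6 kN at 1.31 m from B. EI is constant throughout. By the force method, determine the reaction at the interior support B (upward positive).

Release continuity at B by inserting a hinge; the redundant is the internal moment M_B. The primary structure is two simply-supported spans AB and BC.
End slopes at the hinge B, treating each span as simply supported:
  span AB: point load 91.2 at a = 7: Pab(L + a)/(6LEI) = 726.2/EI
  span AB: point load 126 at a = 3.36: Pab(L + a)/(6LEI) = 719.1/EI
  span BC: point load 91.6 at a = 1.31: Pab(L + b)/(6LEI) = 71.2/EI
  relative rotation θ_0 = (1445 + 71.2)/EI = 1517/EI
A unit hogging moment at B produces rotation L₁/(3EI) + L₂/(3EI) = 4.9/EI.
Slope continuity at B: θ_0 = M_B·4.9/EI, so M_B = 1517/4.9 = 309.5 kN·m (hogging).
Span AB, ΣM about A with M_B applied at B: R_B^{AB}·11.2 = 1062 + 309.5, so R_B^{AB} = 122.4 kN and R_A = 217.2 − 122.4 = 94.77 kN.
Span BC, ΣM about C: R_B^{BC}·3.5 = 200.6 + 309.5, so R_B^{BC} = 145.7 kN and R_C = 91.6 − 145.7 = -54.14 kN.
R_B = 122.4 + 145.7 = 268.2 kN.

R_B = 268.2 kN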